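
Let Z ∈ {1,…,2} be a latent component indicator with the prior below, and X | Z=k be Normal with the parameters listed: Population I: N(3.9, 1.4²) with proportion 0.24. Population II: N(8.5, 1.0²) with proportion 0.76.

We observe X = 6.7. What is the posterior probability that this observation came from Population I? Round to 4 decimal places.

0.1336

Posterior ∝ prior × likelihood, so P(k | x) ∝ π_k f_k(x); normalise over all components.
Component likelihoods at x = 6.7:
  L_I = (1/(1.4·√(2π)))·exp(−(6.7−3.9)²/(2·1.4²)) = 0.284959·exp(-2.00000) = 0.038565
  L_II = (1/(1.0·√(2π)))·exp(−(6.7−8.5)²/(2·1.0²)) = 0.398942·exp(-1.62000) = 0.0789502
Prior × likelihood for each component:
  π_I·L_I = 0.24 × 0.038565 = 0.00925559
  π_II·L_II = 0.76 × 0.0789502 = 0.0600021
Evidence: 0.00925559 + 0.0600021 = 0.0692577
So the posterior for Population I is 0.00925559 / 0.0692577 ≈ 0.1336.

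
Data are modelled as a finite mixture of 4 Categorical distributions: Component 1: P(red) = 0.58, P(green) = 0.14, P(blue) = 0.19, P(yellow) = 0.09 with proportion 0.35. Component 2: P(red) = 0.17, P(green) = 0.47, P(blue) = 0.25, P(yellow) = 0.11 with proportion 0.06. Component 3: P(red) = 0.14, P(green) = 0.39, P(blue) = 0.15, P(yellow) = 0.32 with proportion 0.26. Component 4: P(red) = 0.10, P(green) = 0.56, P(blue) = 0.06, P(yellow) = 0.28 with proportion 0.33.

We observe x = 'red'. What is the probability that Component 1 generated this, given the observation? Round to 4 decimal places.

0.7183

The responsibility of component k is w_k f_k(x) divided by Σ_j w_j f_j(x).
Categorical probabilities:
  f_1 = 0.58
  f_2 = 0.17
  f_3 = 0.14
  f_4 = 0.1
Multiply by the mixture weights:
  w_1·f_1 = 0.35 × 0.58 = 0.203
  w_2·f_2 = 0.06 × 0.17 = 0.0102
  w_3·f_3 = 0.26 × 0.14 = 0.0364
  w_4·f_4 = 0.33 × 0.1 = 0.033
Marginal: 0.203 + 0.0102 + 0.0364 + 0.033 = 0.2826
P(Component 1 | x) = 0.203 / 0.2826 ≈ 0.7183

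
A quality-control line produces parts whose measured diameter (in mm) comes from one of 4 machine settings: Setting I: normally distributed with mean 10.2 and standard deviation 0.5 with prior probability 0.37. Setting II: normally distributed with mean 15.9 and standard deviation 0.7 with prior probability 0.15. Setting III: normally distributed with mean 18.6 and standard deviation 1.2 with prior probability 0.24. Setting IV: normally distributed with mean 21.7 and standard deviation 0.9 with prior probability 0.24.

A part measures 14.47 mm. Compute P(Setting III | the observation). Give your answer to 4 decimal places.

0.0197

The responsibility of component k is π_k f_k(x) divided by Σ_j π_j f_j(x).
Evaluate each component's likelihood at the observed value:
  L_I = 1.16157e-16
  L_II = 0.0707292
  L_III = 0.00089044
  L_IV = 4.29725e-15
Weight by the priors:
  π_I·L_I = 0.37 × 1.16157e-16 = 4.2978e-17
  π_II·L_II = 0.15 × 0.0707292 = 0.0106094
  π_III·L_III = 0.24 × 0.00089044 = 0.000213706
  π_IV·L_IV = 0.24 × 4.29725e-15 = 1.03134e-15
Sum: 4.2978e-17 + 0.0106094 + 0.000213706 + 1.03134e-15 = 0.0108231
P(Setting III | x) = 0.000213706 / 0.0108231 ≈ 0.0197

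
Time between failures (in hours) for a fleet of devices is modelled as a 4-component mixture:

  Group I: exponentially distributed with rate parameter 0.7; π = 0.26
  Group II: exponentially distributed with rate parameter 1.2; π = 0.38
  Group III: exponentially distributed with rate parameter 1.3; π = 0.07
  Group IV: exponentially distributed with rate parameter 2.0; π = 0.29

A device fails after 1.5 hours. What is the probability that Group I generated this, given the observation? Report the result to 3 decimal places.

0.352

P(component k | x) = π_k·f_k(x) / marginal(x), where marginal(x) = Σ_j π_j·f_j(x).
Component likelihoods at x = 1.5 hours:
  f_I = 0.7·e^(−0.7·1.5) = 0.7·e^(−1.0500) = 0.244956
  f_II = 1.2·e^(−1.2·1.5) = 1.2·e^(−1.8000) = 0.198359
  f_III = 1.3·e^(−1.3·1.5) = 1.3·e^(−1.9500) = 0.184956
  f_IV = 2.0·e^(−2.0·1.5) = 2.0·e^(−3.0000) = 0.0995741
Unnormalised posteriors:
  π_I·f_I = 0.26 × 0.244956 = 0.0636887
  π_II·f_II = 0.38 × 0.198359 = 0.0753763
  π_III·f_III = 0.07 × 0.184956 = 0.0129469
  π_IV·f_IV = 0.29 × 0.0995741 = 0.0288765
Sum: 0.0636887 + 0.0753763 + 0.0129469 + 0.0288765 = 0.180888
P(Group I | x) ≈ 0.352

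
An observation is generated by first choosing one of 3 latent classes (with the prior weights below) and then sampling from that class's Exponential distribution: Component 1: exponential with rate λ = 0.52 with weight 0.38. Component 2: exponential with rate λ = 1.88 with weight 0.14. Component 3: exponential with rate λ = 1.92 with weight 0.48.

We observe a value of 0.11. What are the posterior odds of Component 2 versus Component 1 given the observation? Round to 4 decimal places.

Only the two components matter; the odds are (π_i f_i(x)) / (π_j f_j(x)).
Exponential densities:
  p_1 = 0.491091
  p_2 = 1.52878
  p_3 = 1.55446
Odds = (0.14/0.38) × (1.52878/0.491091) = 0.368421 × 3.11304 ≈ 1.1469

1.1469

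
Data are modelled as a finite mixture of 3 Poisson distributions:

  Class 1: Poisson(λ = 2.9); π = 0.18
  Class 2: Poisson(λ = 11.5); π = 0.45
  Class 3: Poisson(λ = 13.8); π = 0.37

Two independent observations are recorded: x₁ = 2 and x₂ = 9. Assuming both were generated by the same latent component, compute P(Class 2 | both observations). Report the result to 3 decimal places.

Apply Bayes' rule: the posterior for each component is proportional to its prior times its likelihood at x.
Since both observations come from the same component, the likelihood for component k is f_k(x₁)·f_k(x₂).
  L_1 = [e^(−2.9)·2.9^2/2! = 0.231373] × [0.00219971] = 0.000508952
  L_2 = [e^(−11.5)·11.5^2/2! = 0.000669852] × [0.0982044] = 6.57825e-05
  L_3 = [e^(−13.8)·13.8^2/2! = 9.67084e-05] × [0.0508025] = 4.91303e-06
Prior × likelihood for each component:
  π_1·L_1 = 0.18 × 0.000508952 = 9.16114e-05
  π_2·L_2 = 0.45 × 6.57825e-05 = 2.96021e-05
  π_3·L_3 = 0.37 × 4.91303e-06 = 1.81782e-06
Sum: 9.16114e-05 + 2.96021e-05 + 1.81782e-06 = 0.000123031
Responsibility of Class 2: 2.96021e-05 / 0.000123031 ≈ 0.241

0.241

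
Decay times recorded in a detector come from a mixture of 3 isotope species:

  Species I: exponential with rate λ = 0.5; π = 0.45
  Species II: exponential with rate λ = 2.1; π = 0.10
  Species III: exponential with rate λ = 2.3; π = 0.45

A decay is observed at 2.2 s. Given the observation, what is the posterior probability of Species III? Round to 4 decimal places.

0.0786

By Bayes' theorem, P(k | x) = P(Z=k) f_k(x) / Σ_j P(Z=j) f_j(x).
Exponential densities:
  f_I = 0.5·e^(−0.5·2.2) = 0.5·e^(−1.1000) = 0.166436
  f_II = 2.1·e^(−2.1·2.2) = 2.1·e^(−4.6200) = 0.0206909
  f_III = 2.3·e^(−2.3·2.2) = 2.3·e^(−5.0600) = 0.0145948
Prior × likelihood for each component:
  P(Z=I)·f_I = 0.45 × 0.166436 = 0.074896
  P(Z=II)·f_II = 0.10 × 0.0206909 = 0.00206909
  P(Z=III)·f_III = 0.45 × 0.0145948 = 0.00656765
Sum: 0.074896 + 0.00206909 + 0.00656765 = 0.0835327
P(Species III | data) ≈ 0.0786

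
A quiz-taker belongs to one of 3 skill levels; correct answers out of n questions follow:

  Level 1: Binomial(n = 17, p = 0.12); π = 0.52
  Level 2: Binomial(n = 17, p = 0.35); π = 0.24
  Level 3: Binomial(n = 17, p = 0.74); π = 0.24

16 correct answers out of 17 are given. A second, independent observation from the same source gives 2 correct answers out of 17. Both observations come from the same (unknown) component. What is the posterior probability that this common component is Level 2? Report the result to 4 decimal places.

P(component k | x) = π_k·f_k(x) / marginal(x), where marginal(x) = Σ_j π_j·f_j(x).
Since both observations come from the same component, the likelihood for component k is f_k(x₁)·f_k(x₂).
  f_1 = [2.76587e-14] × [0.287834] = 7.9611e-15
  f_2 = [5.60339e-07] × [0.0260241] = 1.45823e-08
  f_3 = [0.035738] × [1.24912e-07] = 4.46408e-09
Unnormalised posteriors:
  π_1·f_1 = 0.52 × 7.9611e-15 = 4.13977e-15
  π_2·f_2 = 0.24 × 1.45823e-08 = 3.49975e-09
  π_3·f_3 = 0.24 × 4.46408e-09 = 1.07138e-09
Denominator: 4.13977e-15 + 3.49975e-09 + 1.07138e-09 = 4.57114e-09
P(Level 2 | data) = 3.49975e-09 / 4.57114e-09 ≈ 0.7656

0.7656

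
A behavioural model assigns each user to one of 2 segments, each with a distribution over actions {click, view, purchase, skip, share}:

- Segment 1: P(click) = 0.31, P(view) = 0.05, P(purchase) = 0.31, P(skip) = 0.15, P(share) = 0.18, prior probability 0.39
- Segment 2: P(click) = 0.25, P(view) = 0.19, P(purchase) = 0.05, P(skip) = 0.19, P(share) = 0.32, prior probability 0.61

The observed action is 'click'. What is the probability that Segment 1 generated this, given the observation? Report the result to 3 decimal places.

0.442

By Bayes' theorem, P(k | x) = w_k f_k(x) / Σ_j w_j f_j(x).
Evaluate each component's likelihood at the observed value:
  f_1 = P(click | comp) = 0.31
  f_2 = P(click | comp) = 0.25
Multiply by the mixture weights:
  w_1·f_1 = 0.39 × 0.31 = 0.1209
  w_2·f_2 = 0.61 × 0.25 = 0.1525
Sum: 0.1209 + 0.1525 = 0.2734
P(Segment 1 | the observation) ≈ 0.442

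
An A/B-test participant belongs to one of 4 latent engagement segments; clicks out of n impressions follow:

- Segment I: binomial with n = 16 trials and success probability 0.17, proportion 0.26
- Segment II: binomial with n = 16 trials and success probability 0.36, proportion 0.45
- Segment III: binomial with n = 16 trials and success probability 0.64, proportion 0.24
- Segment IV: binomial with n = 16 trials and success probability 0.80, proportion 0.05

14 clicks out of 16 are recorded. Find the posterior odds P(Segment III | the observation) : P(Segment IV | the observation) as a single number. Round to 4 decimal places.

0.6840

Posterior odds = (w_i f_i(x)) / (w_j f_j(x)); the normalising sum cancels.
Evaluate each component's likelihood at the observed value:
  f_I = C(16,14)·0.17^14·0.83^2 = 120·1.68378e-11·0.6889 = 1.39195e-09
  f_II = C(16,14)·0.36^14·0.64^2 = 120·6.14094e-07·0.4096 = 3.0184e-05
  f_III = C(16,14)·0.64^14·0.36^2 = 120·0.00193428·0.1296 = 0.0300819
  f_IV = C(16,14)·0.80^14·0.20^2 = 120·0.0439805·0.04 = 0.211106
Odds = (0.24/0.05) × (0.0300819/0.211106) = 4.8 × 0.142497 ≈ 0.6840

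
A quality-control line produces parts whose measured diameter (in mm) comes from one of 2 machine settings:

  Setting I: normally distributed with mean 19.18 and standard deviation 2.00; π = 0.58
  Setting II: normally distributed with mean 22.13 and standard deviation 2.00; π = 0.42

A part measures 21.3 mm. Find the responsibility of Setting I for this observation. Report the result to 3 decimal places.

Apply Bayes' rule: the posterior for each component is proportional to its prior times its likelihood at x.
Normal densities:
  L_I = (1/(2.00·√(2π)))·exp(−(21.3−19.18)²/(2·2.00²)) = 0.199471·exp(-0.56180) = 0.113735
  L_II = (1/(2.00·√(2π)))·exp(−(21.3−22.13)²/(2·2.00²)) = 0.199471·exp(-0.08611) = 0.183013
Weight by the priors:
  P(Z=I)·L_I = 0.58 × 0.113735 = 0.0659662
  P(Z=II)·L_II = 0.42 × 0.183013 = 0.0768655
Sum: 0.0659662 + 0.0768655 = 0.142832
Responsibility of Setting I: 0.0659662 / 0.142832 ≈ 0.462

0.462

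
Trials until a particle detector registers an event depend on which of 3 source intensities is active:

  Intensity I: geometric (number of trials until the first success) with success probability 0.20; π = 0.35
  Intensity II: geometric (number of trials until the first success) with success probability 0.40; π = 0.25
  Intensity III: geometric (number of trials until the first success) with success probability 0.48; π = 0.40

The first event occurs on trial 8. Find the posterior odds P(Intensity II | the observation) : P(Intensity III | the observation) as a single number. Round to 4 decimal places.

Posterior odds = (π_i f_i(x)) / (π_j f_j(x)); the normalising sum cancels.
Evaluate each component's likelihood at the observed value:
  L_I = 0.20·(1−0.20)^7 = 0.20·0.209715 = 0.041943
  L_II = 0.40·(1−0.40)^7 = 0.40·0.0279936 = 0.0111974
  L_III = 0.48·(1−0.48)^7 = 0.48·0.0102807 = 0.00493474
Posterior odds = (π_II·L_II) / (π_III·L_III) = (0.25·0.0111974) / (0.40·0.00493474) = 0.00279936 / 0.0019739 ≈ 1.4182

1.4182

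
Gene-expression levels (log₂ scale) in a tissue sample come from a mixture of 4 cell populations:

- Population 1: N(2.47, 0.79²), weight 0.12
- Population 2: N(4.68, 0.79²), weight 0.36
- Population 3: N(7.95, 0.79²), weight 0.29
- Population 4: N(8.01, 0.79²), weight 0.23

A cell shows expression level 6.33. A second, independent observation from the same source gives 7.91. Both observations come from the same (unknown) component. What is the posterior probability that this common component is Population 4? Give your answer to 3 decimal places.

0.402

Apply Bayes' rule: the posterior for each component is proportional to its prior times its likelihood at x.
Since both observations come from the same component, the likelihood for component k is f_k(x₁)·f_k(x₂).
  p_1 = [(1/(0.79·√(2π)))·exp(−(6.33−2.47)²/(2·0.79²)) = 0.504990·exp(-11.93687) = 3.30496e-06] × [2.55027e-11] = 8.42854e-17
  p_2 = [(1/(0.79·√(2π)))·exp(−(6.33−4.68)²/(2·0.79²)) = 0.504990·exp(-2.18114) = 0.0570198] × [0.000118385] = 6.75026e-06
  p_3 = [(1/(0.79·√(2π)))·exp(−(6.33−7.95)²/(2·0.79²)) = 0.504990·exp(-2.10255) = 0.061682] × [0.504343] = 0.0311089
  p_4 = [(1/(0.79·√(2π)))·exp(−(6.33−8.01)²/(2·0.79²)) = 0.504990·exp(-2.26118) = 0.052634] × [0.500961] = 0.0263676
Unnormalised posteriors:
  π_1·p_1 = 0.12 × 8.42854e-17 = 1.01143e-17
  π_2·p_2 = 0.36 × 6.75026e-06 = 2.43009e-06
  π_3·p_3 = 0.29 × 0.0311089 = 0.00902158
  π_4·p_4 = 0.23 × 0.0263676 = 0.00606454
Denominator: 1.01143e-17 + 2.43009e-06 + 0.00902158 + 0.00606454 = 0.0150885
P(Population 4 | data) = 0.00606454 / 0.0150885 ≈ 0.402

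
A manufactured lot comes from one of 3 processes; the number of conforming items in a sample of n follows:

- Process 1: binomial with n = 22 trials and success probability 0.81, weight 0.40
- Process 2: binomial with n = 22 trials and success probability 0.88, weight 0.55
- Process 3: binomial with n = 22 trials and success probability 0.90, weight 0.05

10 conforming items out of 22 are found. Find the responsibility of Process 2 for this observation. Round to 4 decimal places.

Posterior ∝ prior × likelihood, so P(k | x) ∝ π_k f_k(x); normalise over all components.
Binomial probabilities:
  L_1 = 0.000174004
  L_2 = 1.60571e-06
  L_3 = 2.25472e-07
Unnormalised posteriors:
  π_1·L_1 = 0.40 × 0.000174004 = 6.96017e-05
  π_2·L_2 = 0.55 × 1.60571e-06 = 8.83143e-07
  π_3·L_3 = 0.05 × 2.25472e-07 = 1.12736e-08
Marginal: 6.96017e-05 + 8.83143e-07 + 1.12736e-08 = 7.04961e-05
P(Process 2 | data) ≈ 0.0125

0.0125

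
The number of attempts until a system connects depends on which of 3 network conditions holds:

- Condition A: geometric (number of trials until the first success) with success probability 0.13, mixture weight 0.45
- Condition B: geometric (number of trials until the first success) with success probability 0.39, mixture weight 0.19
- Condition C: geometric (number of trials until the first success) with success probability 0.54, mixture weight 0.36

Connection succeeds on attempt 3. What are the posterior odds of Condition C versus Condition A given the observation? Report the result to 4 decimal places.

0.9290

Posterior odds = (π_i f_i(x)) / (π_j f_j(x)); the normalising sum cancels.
Evaluate each component's likelihood at the observed value:
  L_A = 0.13·(1−0.13)^2 = 0.13·0.7569 = 0.098397
  L_B = 0.39·(1−0.39)^2 = 0.39·0.3721 = 0.145119
  L_C = 0.54·(1−0.54)^2 = 0.54·0.2116 = 0.114264
Posterior odds = (π_C·L_C) / (π_A·L_A) = (0.36·0.114264) / (0.45·0.098397) = 0.041135 / 0.0442787 ≈ 0.9290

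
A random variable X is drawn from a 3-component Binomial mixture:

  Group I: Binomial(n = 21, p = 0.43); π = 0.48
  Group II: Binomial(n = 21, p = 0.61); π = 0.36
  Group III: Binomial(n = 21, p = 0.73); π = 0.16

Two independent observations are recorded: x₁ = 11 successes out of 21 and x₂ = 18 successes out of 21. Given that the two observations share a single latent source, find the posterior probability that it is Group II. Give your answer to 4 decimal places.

0.5921

Posterior ∝ prior × likelihood, so P(k | x) ∝ w_k f_k(x); normalise over all components.
Since both observations come from the same component, the likelihood for component k is f_k(x₁)·f_k(x₂).
  f_I = [0.118666] × [6.22169e-05] = 7.38304e-06
  f_II = [0.124939] × [0.010789] = 0.00134798
  f_III = [0.0227832] × [0.0907307] = 0.00206713
Weight by the priors:
  w_I·f_I = 0.48 × 7.38304e-06 = 3.54386e-06
  w_II·f_II = 0.36 × 0.00134798 = 0.000485271
  w_III·f_III = 0.16 × 0.00206713 = 0.000330741
Normaliser: 3.54386e-06 + 0.000485271 + 0.000330741 = 0.000819556
So the posterior for Group II is 0.000485271 / 0.000819556 ≈ 0.5921.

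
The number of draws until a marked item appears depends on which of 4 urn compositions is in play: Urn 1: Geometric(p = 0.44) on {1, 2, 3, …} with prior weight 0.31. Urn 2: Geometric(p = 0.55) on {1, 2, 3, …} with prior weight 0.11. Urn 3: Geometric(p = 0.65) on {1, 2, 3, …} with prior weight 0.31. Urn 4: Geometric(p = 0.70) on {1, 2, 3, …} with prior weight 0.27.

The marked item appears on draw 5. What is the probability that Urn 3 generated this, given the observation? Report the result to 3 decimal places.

0.148

By Bayes' theorem, P(k | x) = w_k f_k(x) / Σ_j w_j f_j(x).
Component likelihoods at x = 5:
  f_1 = 0.0432718
  f_2 = 0.0225534
  f_3 = 0.00975406
  f_4 = 0.00567
Prior × likelihood for each component:
  w_1·f_1 = 0.31 × 0.0432718 = 0.0134143
  w_2·f_2 = 0.11 × 0.0225534 = 0.00248088
  w_3·f_3 = 0.31 × 0.00975406 = 0.00302376
  w_4·f_4 = 0.27 × 0.00567 = 0.0015309
Evidence: 0.0134143 + 0.00248088 + 0.00302376 + 0.0015309 = 0.0204498
So the posterior for Urn 3 is 0.00302376 / 0.0204498 ≈ 0.148.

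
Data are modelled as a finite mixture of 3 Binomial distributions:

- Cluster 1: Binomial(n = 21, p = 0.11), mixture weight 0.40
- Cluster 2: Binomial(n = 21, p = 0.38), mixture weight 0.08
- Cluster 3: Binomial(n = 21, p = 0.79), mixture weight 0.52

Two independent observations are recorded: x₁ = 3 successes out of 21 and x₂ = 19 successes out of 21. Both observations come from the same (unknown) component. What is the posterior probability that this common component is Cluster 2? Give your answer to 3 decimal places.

The responsibility of component k is w_k f_k(x) divided by Σ_j w_j f_j(x).
Since both observations come from the same component, the likelihood for component k is f_k(x₁)·f_k(x₂).
  p_1 = [C(21,3)·0.11^3·0.89^18 = 1330·0.001331·0.12275 = 0.217295] × [1.01733e-16] = 2.2106e-17
  p_2 = [C(21,3)·0.38^3·0.62^18 = 1330·0.054872·0.000183253 = 0.0133737] × [8.37319e-07] = 1.11981e-08
  p_3 = [C(21,3)·0.79^3·0.21^18 = 1330·0.493039·6.30881e-13 = 4.13695e-10] × [0.105093] = 4.34763e-11
Prior × likelihood for each component:
  w_1·p_1 = 0.40 × 2.2106e-17 = 8.8424e-18
  w_2·p_2 = 0.08 × 1.11981e-08 = 8.95847e-10
  w_3·p_3 = 0.52 × 4.34763e-11 = 2.26077e-11
Sum: 8.8424e-18 + 8.95847e-10 + 2.26077e-11 = 9.18455e-10
So the posterior for Cluster 2 is 8.95847e-10 / 9.18455e-10 ≈ 0.975.

0.975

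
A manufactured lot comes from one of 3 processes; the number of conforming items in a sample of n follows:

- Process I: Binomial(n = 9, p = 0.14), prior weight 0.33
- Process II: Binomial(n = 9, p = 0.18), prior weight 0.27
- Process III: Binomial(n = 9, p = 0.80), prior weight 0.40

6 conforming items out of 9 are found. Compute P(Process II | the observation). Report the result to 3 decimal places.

0.006

Apply Bayes' rule: the posterior for each component is proportional to its prior times its likelihood at x.
Binomial probabilities:
  p_I = C(9,6)·0.14^6·0.86^3 = 84·7.52954e-06·0.636056 = 0.000402293
  p_II = C(9,6)·0.18^6·0.82^3 = 84·3.40122e-05·0.551368 = 0.00157527
  p_III = C(9,6)·0.80^6·0.20^3 = 84·0.262144·0.008 = 0.176161
Unnormalised posteriors:
  w_I·p_I = 0.33 × 0.000402293 = 0.000132757
  w_II·p_II = 0.27 × 0.00157527 = 0.000425324
  w_III·p_III = 0.40 × 0.176161 = 0.0704643
Sum: 0.000132757 + 0.000425324 + 0.0704643 = 0.0710224
Responsibility of Process II: 0.000425324 / 0.0710224 ≈ 0.006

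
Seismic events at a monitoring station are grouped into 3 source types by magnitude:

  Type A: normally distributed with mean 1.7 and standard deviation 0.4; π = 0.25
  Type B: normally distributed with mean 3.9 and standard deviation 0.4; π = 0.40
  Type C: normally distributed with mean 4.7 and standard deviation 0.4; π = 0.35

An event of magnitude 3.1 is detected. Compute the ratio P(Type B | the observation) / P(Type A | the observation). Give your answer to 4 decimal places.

Posterior odds = (P(Z=i) f_i(x)) / (P(Z=j) f_j(x)); the normalising sum cancels.
Component likelihoods at x = 3.1:
  p_A = (1/(0.4·√(2π)))·exp(−(3.1−1.7)²/(2·0.4²)) = 0.997356·exp(-6.12500) = 0.00218171
  p_B = (1/(0.4·√(2π)))·exp(−(3.1−3.9)²/(2·0.4²)) = 0.997356·exp(-2.00000) = 0.134977
  p_C = (1/(0.4·√(2π)))·exp(−(3.1−4.7)²/(2·0.4²)) = 0.997356·exp(-8.00000) = 0.000334576
Odds = (0.40/0.25) × (0.134977/0.00218171) = 1.6 × 61.8678 ≈ 98.9885

98.9885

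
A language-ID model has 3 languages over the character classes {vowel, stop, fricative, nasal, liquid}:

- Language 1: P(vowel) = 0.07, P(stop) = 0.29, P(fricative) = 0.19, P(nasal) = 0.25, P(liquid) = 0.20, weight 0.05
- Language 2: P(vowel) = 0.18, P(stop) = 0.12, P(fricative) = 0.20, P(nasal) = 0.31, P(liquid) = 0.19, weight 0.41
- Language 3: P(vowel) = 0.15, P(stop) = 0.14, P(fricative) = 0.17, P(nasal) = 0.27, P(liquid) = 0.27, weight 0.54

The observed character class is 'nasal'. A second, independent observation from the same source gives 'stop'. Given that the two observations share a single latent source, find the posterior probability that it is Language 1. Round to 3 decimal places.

0.092

By Bayes' theorem, P(k | x) = π_k f_k(x) / Σ_j π_j f_j(x).
Since both observations come from the same component, the likelihood for component k is f_k(x₁)·f_k(x₂).
  L_1 = [P(nasal | comp) = 0.25] × [0.29] = 0.0725
  L_2 = [P(nasal | comp) = 0.31] × [0.12] = 0.0372
  L_3 = [P(nasal | comp) = 0.27] × [0.14] = 0.0378
Multiply by the mixture weights:
  π_1·L_1 = 0.05 × 0.0725 = 0.003625
  π_2·L_2 = 0.41 × 0.0372 = 0.015252
  π_3·L_3 = 0.54 × 0.0378 = 0.020412
Normaliser: 0.003625 + 0.015252 + 0.020412 = 0.039289
P(Language 1 | x) = 0.003625 / 0.039289 ≈ 0.092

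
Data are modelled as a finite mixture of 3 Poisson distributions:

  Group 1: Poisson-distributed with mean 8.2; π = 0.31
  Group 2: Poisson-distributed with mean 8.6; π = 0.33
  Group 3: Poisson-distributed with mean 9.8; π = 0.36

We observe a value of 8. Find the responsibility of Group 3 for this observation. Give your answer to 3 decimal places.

The responsibility of component k is w_k f_k(x) divided by Σ_j w_j f_j(x).
Evaluate each component's likelihood at the observed value:
  L_1 = e^(−8.2)·8.2^8/8! = 0.139244
  L_2 = e^(−8.6)·8.6^8/8! = 0.136626
  L_3 = e^(−9.8)·9.8^8/8! = 0.117004
Unnormalised posteriors:
  w_1·L_1 = 0.31 × 0.139244 = 0.0431655
  w_2·L_2 = 0.33 × 0.136626 = 0.0450867
  w_3·L_3 = 0.36 × 0.117004 = 0.0421216
Evidence: 0.0431655 + 0.0450867 + 0.0421216 = 0.130374
So the posterior for Group 3 is 0.0421216 / 0.130374 ≈ 0.323.

0.323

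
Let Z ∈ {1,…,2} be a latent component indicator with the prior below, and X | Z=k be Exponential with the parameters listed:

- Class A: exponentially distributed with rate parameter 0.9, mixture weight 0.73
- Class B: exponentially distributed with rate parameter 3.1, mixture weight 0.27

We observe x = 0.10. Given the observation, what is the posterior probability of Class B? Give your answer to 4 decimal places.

0.5055

The responsibility of component k is π_k f_k(x) divided by Σ_j π_j f_j(x).
Exponential densities:
  f_A = 0.822538
  f_B = 2.27369
Unnormalised posteriors:
  π_A·f_A = 0.73 × 0.822538 = 0.600453
  π_B·f_B = 0.27 × 2.27369 = 0.613895
Normaliser: 0.600453 + 0.613895 = 1.21435
So the posterior for Class B is 0.613895 / 1.21435 ≈ 0.5055.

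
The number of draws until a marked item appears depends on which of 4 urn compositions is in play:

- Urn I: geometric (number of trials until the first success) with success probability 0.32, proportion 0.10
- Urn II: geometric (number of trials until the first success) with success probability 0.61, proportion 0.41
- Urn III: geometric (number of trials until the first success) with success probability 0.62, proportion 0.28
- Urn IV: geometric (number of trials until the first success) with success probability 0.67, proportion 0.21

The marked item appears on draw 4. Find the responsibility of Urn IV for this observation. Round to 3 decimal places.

0.128

P(component k | x) = w_k·f_k(x) / marginal(x), where marginal(x) = Σ_j w_j·f_j(x).
Evaluate each component's likelihood at the observed value:
  L_I = 0.32·(1−0.32)^3 = 0.32·0.314432 = 0.100618
  L_II = 0.61·(1−0.61)^3 = 0.61·0.059319 = 0.0361846
  L_III = 0.62·(1−0.62)^3 = 0.62·0.054872 = 0.0340206
  L_IV = 0.67·(1−0.67)^3 = 0.67·0.035937 = 0.0240778
Unnormalised posteriors:
  w_I·L_I = 0.10 × 0.100618 = 0.0100618
  w_II·L_II = 0.41 × 0.0361846 = 0.0148357
  w_III·L_III = 0.28 × 0.0340206 = 0.00952578
  w_IV·L_IV = 0.21 × 0.0240778 = 0.00505634
Marginal: 0.0100618 + 0.0148357 + 0.00952578 + 0.00505634 = 0.0394796
Responsibility of Urn IV: 0.00505634 / 0.0394796 ≈ 0.128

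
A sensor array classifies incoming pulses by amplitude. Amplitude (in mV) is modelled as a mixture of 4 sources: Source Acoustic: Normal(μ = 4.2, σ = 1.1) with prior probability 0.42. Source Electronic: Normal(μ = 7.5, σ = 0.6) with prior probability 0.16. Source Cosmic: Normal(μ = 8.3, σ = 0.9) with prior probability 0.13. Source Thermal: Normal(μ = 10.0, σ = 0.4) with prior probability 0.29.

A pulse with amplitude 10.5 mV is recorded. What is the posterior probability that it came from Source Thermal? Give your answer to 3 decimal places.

Apply Bayes' rule: the posterior for each component is proportional to its prior times its likelihood at x.
Evaluate each component's likelihood at the observed value:
  L_Acoustic = 2.73356e-08
  L_Electronic = 2.47787e-06
  L_Cosmic = 0.0223432
  L_Thermal = 0.456623
Multiply by the mixture weights:
  π_Acoustic·L_Acoustic = 0.42 × 2.73356e-08 = 1.1481e-08
  π_Electronic·L_Electronic = 0.16 × 2.47787e-06 = 3.96459e-07
  π_Cosmic·L_Cosmic = 0.13 × 0.0223432 = 0.00290462
  π_Thermal·L_Thermal = 0.29 × 0.456623 = 0.132421
Marginal: 1.1481e-08 + 3.96459e-07 + 0.00290462 + 0.132421 = 0.135326
So the posterior for Source Thermal is 0.132421 / 0.135326 ≈ 0.979.

0.979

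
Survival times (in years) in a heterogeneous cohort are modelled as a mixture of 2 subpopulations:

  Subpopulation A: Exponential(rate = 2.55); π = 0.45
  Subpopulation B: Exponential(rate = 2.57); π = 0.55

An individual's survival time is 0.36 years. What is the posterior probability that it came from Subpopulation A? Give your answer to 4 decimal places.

The responsibility of component k is π_k f_k(x) divided by Σ_j π_j f_j(x).
Component likelihoods at x = 0.36 years:
  f_A = 1.01826
  f_B = 1.01888
Unnormalised posteriors:
  π_A·f_A = 0.45 × 1.01826 = 0.458216
  π_B·f_B = 0.55 × 1.01888 = 0.560385
Sum: 0.458216 + 0.560385 = 1.0186
P(Subpopulation A | x) ≈ 0.4498

0.4498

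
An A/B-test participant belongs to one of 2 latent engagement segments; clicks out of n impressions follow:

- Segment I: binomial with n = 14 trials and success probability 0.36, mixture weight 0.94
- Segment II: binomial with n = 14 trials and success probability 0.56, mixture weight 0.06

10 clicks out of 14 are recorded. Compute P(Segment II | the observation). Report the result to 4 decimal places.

P(component k | x) = π_k·f_k(x) / marginal(x), where marginal(x) = Σ_j π_j·f_j(x).
Binomial probabilities:
  f_I = C(14,10)·0.36^10·0.64^4 = 1001·3.65616e-05·0.167772 = 0.00614015
  f_II = C(14,10)·0.56^10·0.44^4 = 1001·0.00303305·0.037481 = 0.113795
Weight by the priors:
  π_I·f_I = 0.94 × 0.00614015 = 0.00577174
  π_II·f_II = 0.06 × 0.113795 = 0.00682773
Sum: 0.00577174 + 0.00682773 = 0.0125995
P(Segment II | x) = 0.00682773 / 0.0125995 ≈ 0.5419

0.5419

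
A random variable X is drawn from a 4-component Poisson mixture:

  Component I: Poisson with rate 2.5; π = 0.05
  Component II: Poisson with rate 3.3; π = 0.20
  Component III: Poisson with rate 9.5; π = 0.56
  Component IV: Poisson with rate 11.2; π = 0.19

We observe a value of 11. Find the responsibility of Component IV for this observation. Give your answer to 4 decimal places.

The responsibility of component k is w_k f_k(x) divided by Σ_j w_j f_j(x).
Component likelihoods at x = 11:
  p_I = 4.90285e-05
  p_II = 0.00046701
  p_III = 0.106661
  p_IV = 0.119164
Prior × likelihood for each component:
  w_I·p_I = 0.05 × 4.90285e-05 = 2.45142e-06
  w_II·p_II = 0.20 × 0.00046701 = 9.34019e-05
  w_III·p_III = 0.56 × 0.106661 = 0.0597303
  w_IV·p_IV = 0.19 × 0.119164 = 0.0226411
Sum: 2.45142e-06 + 9.34019e-05 + 0.0597303 + 0.0226411 = 0.0824672
So the posterior for Component IV is 0.0226411 / 0.0824672 ≈ 0.2745.

0.2745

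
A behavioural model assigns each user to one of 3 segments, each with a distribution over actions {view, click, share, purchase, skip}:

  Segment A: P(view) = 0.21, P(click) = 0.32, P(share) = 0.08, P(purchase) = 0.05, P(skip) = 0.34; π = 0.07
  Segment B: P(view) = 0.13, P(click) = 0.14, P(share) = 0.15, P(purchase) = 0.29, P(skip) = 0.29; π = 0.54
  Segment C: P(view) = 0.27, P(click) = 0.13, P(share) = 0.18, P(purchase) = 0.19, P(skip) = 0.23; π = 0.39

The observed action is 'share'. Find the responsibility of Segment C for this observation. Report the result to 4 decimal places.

0.4477

Apply Bayes' rule: the posterior for each component is proportional to its prior times its likelihood at x.
Component likelihoods at x = 'share':
  L_A = P(share | comp) = 0.08
  L_B = P(share | comp) = 0.15
  L_C = P(share | comp) = 0.18
Prior × likelihood for each component:
  P(Z=A)·L_A = 0.07 × 0.08 = 0.0056
  P(Z=B)·L_B = 0.54 × 0.15 = 0.081
  P(Z=C)·L_C = 0.39 × 0.18 = 0.0702
Normaliser: 0.0056 + 0.081 + 0.0702 = 0.1568
P(Segment C | the observation) ≈ 0.4477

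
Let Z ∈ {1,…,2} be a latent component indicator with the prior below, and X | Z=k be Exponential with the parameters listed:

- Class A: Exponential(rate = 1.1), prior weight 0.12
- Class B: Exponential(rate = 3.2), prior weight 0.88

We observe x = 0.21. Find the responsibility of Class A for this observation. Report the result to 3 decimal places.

0.068

The responsibility of component k is w_k f_k(x) divided by Σ_j w_j f_j(x).
Exponential densities:
  L_A = 1.1·e^(−1.1·0.21) = 1.1·e^(−0.2310) = 0.873113
  L_B = 3.2·e^(−3.2·0.21) = 3.2·e^(−0.6720) = 1.6342
Unnormalised posteriors:
  w_A·L_A = 0.12 × 0.873113 = 0.104774
  w_B·L_B = 0.88 × 1.6342 = 1.43809
Marginal: 0.104774 + 1.43809 = 1.54287
P(Class A | the observation) ≈ 0.068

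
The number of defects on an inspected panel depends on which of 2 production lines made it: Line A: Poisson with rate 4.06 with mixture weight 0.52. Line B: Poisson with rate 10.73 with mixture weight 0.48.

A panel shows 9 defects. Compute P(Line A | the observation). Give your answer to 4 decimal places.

0.1195

Posterior ∝ prior × likelihood, so P(k | x) ∝ P(Z=k) f_k(x); normalise over all components.
Poisson probabilities:
  L_A = 0.0142474
  L_B = 0.113672
Unnormalised posteriors:
  P(Z=A)·L_A = 0.52 × 0.0142474 = 0.00740865
  P(Z=B)·L_B = 0.48 × 0.113672 = 0.0545627
Evidence: 0.00740865 + 0.0545627 = 0.0619714
So the posterior for Line A is 0.00740865 / 0.0619714 ≈ 0.1195.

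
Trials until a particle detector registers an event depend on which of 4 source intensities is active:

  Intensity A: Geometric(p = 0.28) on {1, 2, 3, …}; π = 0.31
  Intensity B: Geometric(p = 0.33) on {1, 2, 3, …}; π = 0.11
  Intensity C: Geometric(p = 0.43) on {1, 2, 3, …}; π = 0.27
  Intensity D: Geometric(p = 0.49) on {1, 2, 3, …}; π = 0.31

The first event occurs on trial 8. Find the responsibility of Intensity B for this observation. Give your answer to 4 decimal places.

By Bayes' theorem, P(k | x) = π_k f_k(x) / Σ_j π_j f_j(x).
Component likelihoods at x = 8:
  f_A = 0.28·(1−0.28)^7 = 0.28·0.100306 = 0.0280857
  f_B = 0.33·(1−0.33)^7 = 0.33·0.0606071 = 0.0200003
  f_C = 0.43·(1−0.43)^7 = 0.43·0.019549 = 0.00840606
  f_D = 0.49·(1−0.49)^7 = 0.49·0.00897411 = 0.00439731
Prior × likelihood for each component:
  π_A·f_A = 0.31 × 0.0280857 = 0.00870657
  π_B·f_B = 0.11 × 0.0200003 = 0.00220004
  π_C·f_C = 0.27 × 0.00840606 = 0.00226964
  π_D·f_D = 0.31 × 0.00439731 = 0.00136317
Evidence: 0.00870657 + 0.00220004 + 0.00226964 + 0.00136317 = 0.0145394
So the posterior for Intensity B is 0.00220004 / 0.0145394 ≈ 0.1513.

0.1513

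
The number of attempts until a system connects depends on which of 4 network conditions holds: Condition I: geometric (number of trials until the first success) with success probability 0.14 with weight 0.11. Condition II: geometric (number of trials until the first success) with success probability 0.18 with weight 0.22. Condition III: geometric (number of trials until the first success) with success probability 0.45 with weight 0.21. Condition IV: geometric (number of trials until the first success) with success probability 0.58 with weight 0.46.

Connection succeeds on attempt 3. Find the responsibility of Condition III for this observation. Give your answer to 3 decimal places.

0.251

Apply Bayes' rule: the posterior for each component is proportional to its prior times its likelihood at x.
Component likelihoods at x = 3:
  L_I = 0.14·(1−0.14)^2 = 0.14·0.7396 = 0.103544
  L_II = 0.18·(1−0.18)^2 = 0.18·0.6724 = 0.121032
  L_III = 0.45·(1−0.45)^2 = 0.45·0.3025 = 0.136125
  L_IV = 0.58·(1−0.58)^2 = 0.58·0.1764 = 0.102312
Weight by the priors:
  P(Z=I)·L_I = 0.11 × 0.103544 = 0.0113898
  P(Z=II)·L_II = 0.22 × 0.121032 = 0.026627
  P(Z=III)·L_III = 0.21 × 0.136125 = 0.0285863
  P(Z=IV)·L_IV = 0.46 × 0.102312 = 0.0470635
Normaliser: 0.0113898 + 0.026627 + 0.0285863 + 0.0470635 = 0.113667
So the posterior for Condition III is 0.0285863 / 0.113667 ≈ 0.251.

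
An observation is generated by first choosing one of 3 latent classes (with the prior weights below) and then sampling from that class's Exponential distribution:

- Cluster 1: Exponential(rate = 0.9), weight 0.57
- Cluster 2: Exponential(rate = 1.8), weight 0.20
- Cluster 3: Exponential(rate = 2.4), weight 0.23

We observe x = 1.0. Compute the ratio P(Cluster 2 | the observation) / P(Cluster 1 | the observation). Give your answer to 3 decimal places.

0.285

Since P(k|x) ∝ π_k f_k(x), the posterior odds are π_i f_i(x) / (π_j f_j(x)).
Component likelihoods at x = 1.0:
  L_1 = 0.9·e^(−0.9·1.0) = 0.9·e^(−0.9000) = 0.365913
  L_2 = 1.8·e^(−1.8·1.0) = 1.8·e^(−1.8000) = 0.297538
  L_3 = 2.4·e^(−2.4·1.0) = 2.4·e^(−2.4000) = 0.217723
0.0595076 / 0.20857 ≈ 0.285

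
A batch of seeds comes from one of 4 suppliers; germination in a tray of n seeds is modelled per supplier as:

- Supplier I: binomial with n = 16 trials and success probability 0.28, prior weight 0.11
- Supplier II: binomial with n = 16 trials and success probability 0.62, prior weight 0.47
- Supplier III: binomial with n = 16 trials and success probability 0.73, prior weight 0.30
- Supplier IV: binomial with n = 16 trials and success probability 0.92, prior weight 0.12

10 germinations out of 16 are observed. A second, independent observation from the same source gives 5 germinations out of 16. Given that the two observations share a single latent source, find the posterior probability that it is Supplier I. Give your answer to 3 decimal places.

Apply Bayes' rule: the posterior for each component is proportional to its prior times its likelihood at x.
Since both observations come from the same component, the likelihood for component k is f_k(x₁)·f_k(x₂).
  f_I = [0.00330445] × [0.202642] = 0.000669622
  f_II = [0.202368] × [0.00954686] = 0.00193198
  f_III = [0.133332] × [0.000503383] = 6.71172e-05
  f_IV = [0.00091189] × [2.47293e-09] = 2.25504e-12
Weight by the priors:
  P(Z=I)·f_I = 0.11 × 0.000669622 = 7.36584e-05
  P(Z=II)·f_II = 0.47 × 0.00193198 = 0.000908032
  P(Z=III)·f_III = 0.30 × 6.71172e-05 = 2.01351e-05
  P(Z=IV)·f_IV = 0.12 × 2.25504e-12 = 2.70605e-13
Denominator: 7.36584e-05 + 0.000908032 + 2.01351e-05 + 2.70605e-13 = 0.00100183
So the posterior for Supplier I is 7.36584e-05 / 0.00100183 ≈ 0.074.

0.074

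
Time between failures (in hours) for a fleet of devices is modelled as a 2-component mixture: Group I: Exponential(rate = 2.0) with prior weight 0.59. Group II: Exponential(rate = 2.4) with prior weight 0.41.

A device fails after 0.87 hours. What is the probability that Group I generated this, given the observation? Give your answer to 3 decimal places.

Apply Bayes' rule: the posterior for each component is proportional to its prior times its likelihood at x.
Evaluate each component's likelihood at the observed value:
  f_I = 0.351041
  f_II = 0.297443
Unnormalised posteriors:
  π_I·f_I = 0.59 × 0.351041 = 0.207114
  π_II·f_II = 0.41 × 0.297443 = 0.121952
Sum: 0.207114 + 0.121952 = 0.329066
So the posterior for Group I is 0.207114 / 0.329066 ≈ 0.629.

0.629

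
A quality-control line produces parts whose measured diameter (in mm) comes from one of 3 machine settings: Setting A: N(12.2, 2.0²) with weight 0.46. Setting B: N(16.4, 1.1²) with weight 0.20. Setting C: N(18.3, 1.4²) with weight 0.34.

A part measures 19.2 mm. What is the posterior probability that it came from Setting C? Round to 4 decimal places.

Apply Bayes' rule: the posterior for each component is proportional to its prior times its likelihood at x.
Evaluate each component's likelihood at the observed value:
  f_A = (1/(2.0·√(2π)))·exp(−(19.2−12.2)²/(2·2.0²)) = 0.199471·exp(-6.12500) = 0.000436341
  f_B = (1/(1.1·√(2π)))·exp(−(19.2−16.4)²/(2·1.1²)) = 0.362675·exp(-3.23967) = 0.0142085
  f_C = (1/(1.4·√(2π)))·exp(−(19.2−18.3)²/(2·1.4²)) = 0.284959·exp(-0.20663) = 0.231762
Weight by the priors:
  π_A·f_A = 0.46 × 0.000436341 = 0.000200717
  π_B·f_B = 0.20 × 0.0142085 = 0.00284169
  π_C·f_C = 0.34 × 0.231762 = 0.0787991
Evidence: 0.000200717 + 0.00284169 + 0.0787991 = 0.0818416
So the posterior for Setting C is 0.0787991 / 0.0818416 ≈ 0.9628.

0.9628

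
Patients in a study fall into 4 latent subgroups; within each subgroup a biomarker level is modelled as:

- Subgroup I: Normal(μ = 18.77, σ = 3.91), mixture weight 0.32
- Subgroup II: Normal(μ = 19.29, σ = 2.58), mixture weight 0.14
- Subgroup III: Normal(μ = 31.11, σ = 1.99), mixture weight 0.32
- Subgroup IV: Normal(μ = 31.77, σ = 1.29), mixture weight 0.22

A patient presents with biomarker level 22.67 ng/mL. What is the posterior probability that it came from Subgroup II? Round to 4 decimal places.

Apply Bayes' rule: the posterior for each component is proportional to its prior times its likelihood at x.
Component likelihoods at x = 22.67 ng/mL:
  f_I = (1/(3.91·√(2π)))·exp(−(22.67−18.77)²/(2·3.91²)) = 0.102031·exp(-0.49745) = 0.0620434
  f_II = (1/(2.58·√(2π)))·exp(−(22.67−19.29)²/(2·2.58²)) = 0.154629·exp(-0.85815) = 0.0655541
  f_III = (1/(1.99·√(2π)))·exp(−(22.67−31.11)²/(2·1.99²)) = 0.200474·exp(-8.99391) = 2.48914e-05
  f_IV = (1/(1.29·√(2π)))·exp(−(22.67−31.77)²/(2·1.29²)) = 0.309258·exp(-24.88132) = 4.83617e-12
Prior × likelihood for each component:
  π_I·f_I = 0.32 × 0.0620434 = 0.0198539
  π_II·f_II = 0.14 × 0.0655541 = 0.00917757
  π_III·f_III = 0.32 × 2.48914e-05 = 7.96525e-06
  π_IV·f_IV = 0.22 × 4.83617e-12 = 1.06396e-12
Evidence: 0.0198539 + 0.00917757 + 7.96525e-06 + 1.06396e-12 = 0.0290394
So the posterior for Subgroup II is 0.00917757 / 0.0290394 ≈ 0.3160.

0.3160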